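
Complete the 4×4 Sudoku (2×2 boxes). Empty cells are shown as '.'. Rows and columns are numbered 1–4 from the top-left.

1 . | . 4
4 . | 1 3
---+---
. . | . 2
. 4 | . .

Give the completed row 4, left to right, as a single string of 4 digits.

2431

R1C3 = 2: row 1 has {1,4}; col 3 has {1}; box has {1,3,4} → only 2 remains.
R2C2 = 2: row 2 has {1,3,4}; col 2 has {4}; box has {1,4} → only 2 remains.
R3C1 = 3: row 3 has {2}; col 1 has {1,4}; box has {4} → only 3 remains.
R3C2 = 1: row 3 has {2,3}; col 2 has {2,4}; box has {3,4} → only 1 remains.
R3C3 = 4: row 3 has {1,2,3}; col 3 has {1,2}; box has {2} → only 4 remains.
R4C1 = 2: row 4 has {4}; col 1 has {1,3,4}; box has {1,3,4} → only 2 remains.
R4C3 = 3: row 4 has {2,4}; col 3 has {1,2,4}; box has {2,4} → only 3 remains.
R4C4 = 1: row 4 has {2,3,4}; col 4 has {2,3,4}; box has {2,3,4} → only 1 remains.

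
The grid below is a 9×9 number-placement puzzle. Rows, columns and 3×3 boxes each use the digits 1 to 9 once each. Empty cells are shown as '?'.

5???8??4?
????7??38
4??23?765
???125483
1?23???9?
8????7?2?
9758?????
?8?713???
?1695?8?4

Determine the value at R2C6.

4

R1C4 = 6 (sole candidate).
R3C2 = 9 (sole candidate).
R3C6 = 1 (sole candidate).
R4C2 = 6 (sole candidate).
R6C4 = 4 (sole candidate).
R7C8 = 1 (sole candidate).
R8C1 = 2 (sole candidate).
R8C3 = 4 (sole candidate).
R8C8 = 5 (sole candidate).
R9C1 = 3 (sole candidate).
R9C6 = 2 (sole candidate).
R9C8 = 7 (sole candidate).
R1C6 = 9 (sole candidate).
R2C1 = 6 (sole candidate).
R2C2 = 2 (sole candidate).
R2C3 = 1 (sole candidate).
R2C4 = 5 (sole candidate).
R2C6 = 4: row 2 has {1,2,3,5,6,7,8}; col 6 has {1,2,3,5,7,9}; box has {1,2,3,5,6,7,8,9} → only 4 remains.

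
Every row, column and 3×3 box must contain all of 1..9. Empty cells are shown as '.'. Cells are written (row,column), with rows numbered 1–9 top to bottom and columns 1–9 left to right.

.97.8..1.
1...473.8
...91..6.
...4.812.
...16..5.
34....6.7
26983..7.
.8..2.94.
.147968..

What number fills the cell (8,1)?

(2,8) = 9: row 2 has {1,3,4,7,8}; col 8 has {1,2,4,5,6,7}; box has {1,3,6,8} → only 9 remains.
(5,7) = 4: row 5 has {1,5,6}; col 7 has {1,3,6,8,9}; box has {1,2,5,6,7} → only 4 remains.
(6,5) = 5: row 6 has {3,4,6,7}; col 5 has {1,2,3,4,6,8,9}; box has {1,4,6,8} → only 5 remains.
(6,8) = 8: row 6 has {3,4,5,6,7}; col 8 has {1,2,4,5,6,7,9}; box has {1,2,4,5,6,7} → only 8 remains.
(7,7) = 5: row 7 has {2,3,6,7,8,9}; col 7 has {1,3,4,6,8,9}; box has {4,7,8,9} → only 5 remains.
(7,9) = 1: row 7 has {2,3,5,6,7,8,9}; col 9 has {7,8}; box has {4,5,7,8,9} → only 1 remains.
(8,4) = 5: row 8 has {2,4,8,9}; col 4 has {1,4,7,8,9}; box has {2,3,6,7,8,9} → only 5 remains.
(8,6) = 1: row 8 has {2,4,5,8,9}; col 6 has {6,7,8}; box has {2,3,5,6,7,8,9} → only 1 remains.
(9,1) = 5: row 9 has {1,4,6,7,8,9}; col 1 has {1,2,3}; box has {1,2,4,6,8,9} → only 5 remains.
(9,8) = 3: row 9 has {1,4,5,6,7,8,9}; col 8 has {1,2,4,5,6,7,8,9}; box has {1,4,5,7,8,9} → only 3 remains.
(9,9) = 2: row 9 has {1,3,4,5,6,7,8,9}; col 9 has {1,7,8}; box has {1,3,4,5,7,8,9} → only 2 remains.
(1,7) = 2: row 1 has {1,7,8,9}; col 7 has {1,3,4,5,6,8,9}; box has {1,3,6,8,9} → only 2 remains.
(3,7) = 7: row 3 has {1,6,9}; col 7 has {1,2,3,4,5,6,8,9}; box has {1,2,3,6,8,9} → only 7 remains.
(4,5) = 7: row 4 has {1,2,4,8}; col 5 has {1,2,3,4,5,6,8,9}; box has {1,4,5,6,8} → only 7 remains.
(6,4) = 2: row 6 has {3,4,5,6,7,8}; col 4 has {1,4,5,7,8,9}; box has {1,4,5,6,7,8} → only 2 remains.
(6,6) = 9: row 6 has {2,3,4,5,6,7,8}; col 6 has {1,6,7,8}; box has {1,2,4,5,6,7,8} → only 9 remains.
(7,6) = 4: row 7 has {1,2,3,5,6,7,8,9}; col 6 has {1,6,7,8,9}; box has {1,2,3,5,6,7,8,9} → only 4 remains.
(8,1) = 7: row 8 has {1,2,4,5,8,9}; col 1 has {1,2,3,5}; box has {1,2,4,5,6,8,9} → only 7 remains.

7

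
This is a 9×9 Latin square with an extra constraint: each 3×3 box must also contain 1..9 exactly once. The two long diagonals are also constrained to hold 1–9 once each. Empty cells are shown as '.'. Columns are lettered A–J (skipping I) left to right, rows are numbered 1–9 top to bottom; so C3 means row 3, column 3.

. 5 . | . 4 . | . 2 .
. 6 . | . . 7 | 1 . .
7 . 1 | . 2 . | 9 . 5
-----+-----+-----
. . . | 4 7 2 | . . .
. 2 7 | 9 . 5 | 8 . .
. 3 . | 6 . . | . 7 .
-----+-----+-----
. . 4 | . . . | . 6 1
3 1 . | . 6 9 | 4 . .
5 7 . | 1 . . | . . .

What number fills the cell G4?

E5 = 3: row 5 has {2,5,7,8,9}; col 5 has {2,4,6,7}; box has {2,4,5,6,7,9}; main diagonal has {1,4,6}; anti-diagonal has {1,2,4,5,6,9} → only 3 remains.
F6 = 8: row 6 has {3,6,7}; col 6 has {2,5,7,9}; box has {2,3,4,5,6,7,9}; main diagonal has {1,3,4,6} → only 8 remains.
F7 = 3: row 7 has {1,4,6}; col 6 has {2,5,7,8,9}; box has {1,6,9} → only 3 remains.
H8 = 5: row 8 has {1,3,4,6,9}; col 8 has {2,6,7}; box has {1,4,6}; main diagonal has {1,3,4,6,8} → only 5 remains.
E9 = 8: row 9 has {1,5,7}; col 5 has {2,3,4,6,7}; box has {1,3,6,9} → only 8 remains.
F9 = 4: row 9 has {1,5,7,8}; col 6 has {2,3,5,7,8,9}; box has {1,3,6,8,9} → only 4 remains.
A1 = 9: row 1 has {2,4,5}; col 1 has {3,5,7}; box has {1,5,6,7}; main diagonal has {1,3,4,5,6,8} → only 9 remains.
H2 = 8: row 2 has {1,6,7}; col 8 has {2,5,6,7}; box has {1,2,5,9}; anti-diagonal has {1,2,3,4,5,6,9} → only 8 remains.
F3 = 6: row 3 has {1,2,5,7,9}; col 6 has {2,3,4,5,7,8,9}; box has {2,4,7} → only 6 remains.
E6 = 1: row 6 has {3,6,7,8}; col 5 has {2,3,4,6,7,8}; box has {2,3,4,5,6,7,8,9} → only 1 remains.
E7 = 5: row 7 has {1,3,4,6}; col 5 has {1,2,3,4,6,7,8}; box has {1,3,4,6,8,9} → only 5 remains.
J9 = 2: row 9 has {1,4,5,7,8}; col 9 has {1,5}; box has {1,4,5,6}; main diagonal has {1,3,4,5,6,8,9} → only 2 remains.
F1 = 1: row 1 has {2,4,5,9}; col 6 has {2,3,4,5,6,7,8,9}; box has {2,4,6,7} → only 1 remains.
J1 = 7: row 1 has {1,2,4,5,9}; col 9 has {1,2,5}; box has {1,2,5,8,9}; anti-diagonal has {1,2,3,4,5,6,8,9} → only 7 remains.
E2 = 9: row 2 has {1,6,7,8}; col 5 has {1,2,3,4,5,6,7,8}; box has {1,2,4,6,7} → only 9 remains.
A6 = 4: row 6 has {1,3,6,7,8}; col 1 has {3,5,7,9}; box has {2,3,7} → only 4 remains.
J6 = 9: row 6 has {1,3,4,6,7,8}; col 9 has {1,2,5,7}; box has {7,8} → only 9 remains.
G7 = 7: row 7 has {1,3,4,5,6}; col 7 has {1,4,8,9}; box has {1,2,4,5,6}; main diagonal has {1,2,3,4,5,6,8,9} → only 7 remains.
J8 = 8: row 8 has {1,3,4,5,6,9}; col 9 has {1,2,5,7,9}; box has {1,2,4,5,6,7} → only 8 remains.
G9 = 3: row 9 has {1,2,4,5,7,8}; col 7 has {1,4,7,8,9}; box has {1,2,4,5,6,7,8} → only 3 remains.
H9 = 9: row 9 has {1,2,3,4,5,7,8}; col 8 has {2,5,6,7,8}; box has {1,2,3,4,5,6,7,8} → only 9 remains.
G1 = 6: row 1 has {1,2,4,5,7,9}; col 7 has {1,3,4,7,8,9}; box has {1,2,5,7,8,9} → only 6 remains.
A2 = 2: row 2 has {1,6,7,8,9}; col 1 has {3,4,5,7,9}; box has {1,5,6,7,9} → only 2 remains.
C2 = 3: row 2 has {1,2,6,7,8,9}; col 3 has {1,4,7}; box has {1,2,5,6,7,9} → only 3 remains.
D2 = 5: row 2 has {1,2,3,6,7,8,9}; col 4 has {1,4,6,9}; box has {1,2,4,6,7,9} → only 5 remains.
J2 = 4: row 2 has {1,2,3,5,6,7,8,9}; col 9 has {1,2,5,7,8,9}; box has {1,2,5,6,7,8,9} → only 4 remains.
H3 = 3: row 3 has {1,2,5,6,7,9}; col 8 has {2,5,6,7,8,9}; box has {1,2,4,5,6,7,8,9} → only 3 remains.
G4 = 5: row 4 has {2,4,7}; col 7 has {1,3,4,6,7,8,9}; box has {7,8,9} → only 5 remains.

5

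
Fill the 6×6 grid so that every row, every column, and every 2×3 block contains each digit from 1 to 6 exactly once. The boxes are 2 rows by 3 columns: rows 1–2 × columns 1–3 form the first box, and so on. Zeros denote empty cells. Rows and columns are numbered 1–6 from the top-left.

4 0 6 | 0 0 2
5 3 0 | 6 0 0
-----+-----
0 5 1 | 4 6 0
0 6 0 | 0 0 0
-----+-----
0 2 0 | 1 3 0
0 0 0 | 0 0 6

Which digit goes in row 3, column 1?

2

row 1, column 2 = 1 (sole candidate).
row 1, column 5 = 5 (sole candidate).
row 2, column 3 = 2 (sole candidate).
row 3, column 6 = 3 (sole candidate).
row 5, column 1 = 6 (sole candidate).
row 6, column 2 = 4 (sole candidate).
row 6, column 5 = 2 (sole candidate).
row 1, column 4 = 3 (sole candidate).
row 3, column 1 = 2: row 3 has {1,3,4,5,6}; col 1 has {4,5,6}; box has {1,5,6} → only 2 remains.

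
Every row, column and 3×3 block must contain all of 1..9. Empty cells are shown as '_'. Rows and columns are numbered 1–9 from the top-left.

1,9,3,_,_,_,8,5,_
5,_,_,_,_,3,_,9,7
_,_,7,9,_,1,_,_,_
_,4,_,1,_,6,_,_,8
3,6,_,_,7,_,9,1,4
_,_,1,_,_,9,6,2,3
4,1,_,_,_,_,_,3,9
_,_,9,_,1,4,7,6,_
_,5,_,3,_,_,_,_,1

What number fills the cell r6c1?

r3c8 = 4: row 3 has {1,7,9}; col 8 has {1,2,3,5,6,9}; box has {5,7,8,9} → only 4 remains.
r4c7 = 5: row 4 has {1,4,6,8}; col 7 has {6,7,8,9}; box has {1,2,3,4,6,8,9} → only 5 remains.
r4c8 = 7: row 4 has {1,4,5,6,8}; col 8 has {1,2,3,4,5,6,9}; box has {1,2,3,4,5,6,8,9} → only 7 remains.
r7c7 = 2: row 7 has {1,3,4,9}; col 7 has {5,6,7,8,9}; box has {1,3,6,7,9} → only 2 remains.
r8c9 = 5: row 8 has {1,4,6,7,9}; col 9 has {1,3,4,7,8,9}; box has {1,2,3,6,7,9} → only 5 remains.
r9c7 = 4: row 9 has {1,3,5}; col 7 has {2,5,6,7,8,9}; box has {1,2,3,5,6,7,9} → only 4 remains.
r9c8 = 8: row 9 has {1,3,4,5}; col 8 has {1,2,3,4,5,6,7,9}; box has {1,2,3,4,5,6,7,9} → only 8 remains.
r2c7 = 1: row 2 has {3,5,7,9}; col 7 has {2,4,5,6,7,8,9}; box has {4,5,7,8,9} → only 1 remains.
r3c7 = 3: row 3 has {1,4,7,9}; col 7 has {1,2,4,5,6,7,8,9}; box has {1,4,5,7,8,9} → only 3 remains.
r4c3 = 2: row 4 has {1,4,5,6,7,8}; col 3 has {1,3,7,9}; box has {1,3,4,6} → only 2 remains.
r4c5 = 3: row 4 has {1,2,4,5,6,7,8}; col 5 has {1,7}; box has {1,6,7,9} → only 3 remains.
r9c3 = 6: row 9 has {1,3,4,5,8}; col 3 has {1,2,3,7,9}; box has {1,4,5,9} → only 6 remains.
r4c1 = 9: row 4 has {1,2,3,4,5,6,7,8}; col 1 has {1,3,4,5}; box has {1,2,3,4,6} → only 9 remains.
r7c3 = 8: row 7 has {1,2,3,4,9}; col 3 has {1,2,3,6,7,9}; box has {1,4,5,6,9} → only 8 remains.
r8c1 = 2: row 8 has {1,4,5,6,7,9}; col 1 has {1,3,4,5,9}; box has {1,4,5,6,8,9} → only 2 remains.
r8c2 = 3: row 8 has {1,2,4,5,6,7,9}; col 2 has {1,4,5,6,9}; box has {1,2,4,5,6,8,9} → only 3 remains.
r8c4 = 8: row 8 has {1,2,3,4,5,6,7,9}; col 4 has {1,3,9}; box has {1,3,4} → only 8 remains.
r9c1 = 7: row 9 has {1,3,4,5,6,8}; col 1 has {1,2,3,4,5,9}; box has {1,2,3,4,5,6,8,9} → only 7 remains.
r9c6 = 2: row 9 has {1,3,4,5,6,7,8}; col 6 has {1,3,4,6,9}; box has {1,3,4,8} → only 2 remains.
r1c6 = 7: row 1 has {1,3,5,8,9}; col 6 has {1,2,3,4,6,9}; box has {1,3,9} → only 7 remains.
r2c3 = 4: row 2 has {1,3,5,7,9}; col 3 has {1,2,3,6,7,8,9}; box has {1,3,5,7,9} → only 4 remains.
r5c3 = 5: row 5 has {1,3,4,6,7,9}; col 3 has {1,2,3,4,6,7,8,9}; box has {1,2,3,4,6,9} → only 5 remains.
r5c4 = 2: row 5 has {1,3,4,5,6,7,9}; col 4 has {1,3,8,9}; box has {1,3,6,7,9} → only 2 remains.
r5c6 = 8: row 5 has {1,2,3,4,5,6,7,9}; col 6 has {1,2,3,4,6,7,9}; box has {1,2,3,6,7,9} → only 8 remains.
r6c1 = 8: row 6 has {1,2,3,6,9}; col 1 has {1,2,3,4,5,7,9}; box has {1,2,3,4,5,6,9} → only 8 remains.

8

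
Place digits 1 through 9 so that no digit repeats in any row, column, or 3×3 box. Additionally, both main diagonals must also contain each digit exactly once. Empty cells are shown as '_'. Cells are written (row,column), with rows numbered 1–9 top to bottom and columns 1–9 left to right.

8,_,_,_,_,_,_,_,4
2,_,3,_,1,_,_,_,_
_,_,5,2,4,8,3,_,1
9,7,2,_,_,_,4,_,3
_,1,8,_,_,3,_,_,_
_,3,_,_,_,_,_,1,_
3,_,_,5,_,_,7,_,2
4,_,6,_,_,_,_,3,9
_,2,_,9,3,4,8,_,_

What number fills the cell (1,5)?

(6,3) = 4: row 6 has {1,3}; col 3 has {2,3,5,6,8}; box has {1,2,3,7,8,9} → only 4 remains.
(9,9) = 6: row 9 has {2,3,4,8,9}; col 9 has {1,2,3,4,9}; box has {2,3,7,8,9}; main diagonal has {3,5,7,8} → only 6 remains.
(4,4) = 1: row 4 has {2,3,4,7,9}; col 4 has {2,5,9}; box has {3}; main diagonal has {3,5,6,7,8} → only 1 remains.
(7,8) = 4: row 7 has {2,3,5,7}; col 8 has {1,3}; box has {2,3,6,7,8,9} → only 4 remains.
(9,8) = 5: row 9 has {2,3,4,6,8,9}; col 8 has {1,3,4}; box has {2,3,4,6,7,8,9} → only 5 remains.
(8,7) = 1: row 8 has {3,4,6,9}; col 7 has {3,4,7,8}; box has {2,3,4,5,6,7,8,9} → only 1 remains.
(1,3) = 1: in row 1, 1 can only go here (every other open cell in that row sees a 1).
(1,4) = 3: in row 1, 3 can only go here (every other open cell in that row sees a 3).
(7,3) = 9: row 7 has {2,3,4,5,7}; col 3 has {1,2,3,4,5,6,8}; box has {2,3,4,6}; anti-diagonal has {3,4} → only 9 remains.
(9,3) = 7: row 9 has {2,3,4,5,6,8,9}; col 3 has {1,2,3,4,5,6,8,9}; box has {2,3,4,6,9} → only 7 remains.
(5,5) = 2: row 5 has {1,3,8}; col 5 has {1,3,4}; box has {1,3}; main diagonal has {1,3,5,6,7,8}; anti-diagonal has {3,4,9} → only 2 remains.
(6,6) = 9: row 6 has {1,3,4}; col 6 has {3,4,8}; box has {1,2,3}; main diagonal has {1,2,3,5,6,7,8} → only 9 remains.
(7,2) = 8: row 7 has {2,3,4,5,7,9}; col 2 has {1,2,3,7}; box has {2,3,4,6,7,9} → only 8 remains.
(7,5) = 6: row 7 has {2,3,4,5,7,8,9}; col 5 has {1,2,3,4}; box has {3,4,5,9} → only 6 remains.
(7,6) = 1: row 7 has {2,3,4,5,6,7,8,9}; col 6 has {3,4,8,9}; box has {3,4,5,6,9} → only 1 remains.
(8,2) = 5: row 8 has {1,3,4,6,9}; col 2 has {1,2,3,7,8}; box has {2,3,4,6,7,8,9}; anti-diagonal has {2,3,4,9} → only 5 remains.
(9,1) = 1: row 9 has {2,3,4,5,6,7,8,9}; col 1 has {2,3,4,8,9}; box has {2,3,4,5,6,7,8,9}; anti-diagonal has {2,3,4,5,9} → only 1 remains.
(2,2) = 4: row 2 has {1,2,3}; col 2 has {1,2,3,5,7,8}; box has {1,2,3,5,8}; main diagonal has {1,2,3,5,6,7,8,9} → only 4 remains.
(4,6) = 6: row 4 has {1,2,3,4,7,9}; col 6 has {1,3,4,8,9}; box has {1,2,3,9}; anti-diagonal has {1,2,3,4,5,9} → only 6 remains.
(4,8) = 8: row 4 has {1,2,3,4,6,7,9}; col 8 has {1,3,4,5}; box has {1,3,4} → only 8 remains.
(2,8) = 7: row 2 has {1,2,3,4}; col 8 has {1,3,4,5,8}; box has {1,3,4}; anti-diagonal has {1,2,3,4,5,6,9} → only 7 remains.
(4,5) = 5: row 4 has {1,2,3,4,6,7,8,9}; col 5 has {1,2,3,4,6}; box has {1,2,3,6,9} → only 5 remains.
(6,4) = 8: row 6 has {1,3,4,9}; col 4 has {1,2,3,5,9}; box has {1,2,3,5,6,9}; anti-diagonal has {1,2,3,4,5,6,7,9} → only 8 remains.
(6,5) = 7: row 6 has {1,3,4,8,9}; col 5 has {1,2,3,4,5,6}; box has {1,2,3,5,6,8,9} → only 7 remains.
(6,9) = 5: row 6 has {1,3,4,7,8,9}; col 9 has {1,2,3,4,6,9}; box has {1,3,4,8} → only 5 remains.
(8,4) = 7: row 8 has {1,3,4,5,6,9}; col 4 has {1,2,3,5,8,9}; box has {1,3,4,5,6,9} → only 7 remains.
(8,5) = 8: row 8 has {1,3,4,5,6,7,9}; col 5 has {1,2,3,4,5,6,7}; box has {1,3,4,5,6,7,9} → only 8 remains.
(8,6) = 2: row 8 has {1,3,4,5,6,7,8,9}; col 6 has {1,3,4,6,8,9}; box has {1,3,4,5,6,7,8,9} → only 2 remains.
(1,5) = 9: row 1 has {1,3,4,8}; col 5 has {1,2,3,4,5,6,7,8}; box has {1,2,3,4,8} → only 9 remains.

9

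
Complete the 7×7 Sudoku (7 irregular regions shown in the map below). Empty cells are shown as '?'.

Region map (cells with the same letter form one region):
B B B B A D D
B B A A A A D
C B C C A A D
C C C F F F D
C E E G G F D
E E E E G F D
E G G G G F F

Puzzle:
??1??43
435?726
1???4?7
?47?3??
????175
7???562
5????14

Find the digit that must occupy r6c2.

r1c5 = 6 (sole candidate).
r2c4 = 1 (sole candidate).
r3c6 = 3 (sole candidate).
r4c6 = 5 (sole candidate).
r4c7 = 1 (sole candidate).
r6c2 = 1: row 6 has {2,5,6,7}; col 2 has {3,4}; region has {5,7} → only 1 remains.

1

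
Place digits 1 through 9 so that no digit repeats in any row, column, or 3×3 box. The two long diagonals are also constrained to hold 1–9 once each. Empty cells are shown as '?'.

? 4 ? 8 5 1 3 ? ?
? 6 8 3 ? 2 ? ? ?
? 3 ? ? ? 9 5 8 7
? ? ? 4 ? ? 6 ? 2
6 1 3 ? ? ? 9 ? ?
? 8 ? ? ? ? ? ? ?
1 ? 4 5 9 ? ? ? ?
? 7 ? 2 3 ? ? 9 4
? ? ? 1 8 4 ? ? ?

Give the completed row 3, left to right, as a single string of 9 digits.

r2c8 = 1: row 2 has {2,3,6,8}; col 8 has {8,9}; box has {3,5,7,8}; anti-diagonal has {4,5,7} → only 1 remains.
r2c9 = 9: row 2 has {1,2,3,6,8}; col 9 has {2,4,7}; box has {1,3,5,7,8} → only 9 remains.
r3c1 = 2: row 3 has {3,5,7,8,9}; col 1 has {1,6}; box has {3,4,6,8} → only 2 remains.
r3c3 = 1: row 3 has {2,3,5,7,8,9}; col 3 has {3,4,8}; box has {2,3,4,6,8}; main diagonal has {4,6,9} → only 1 remains.
r3c4 = 6: row 3 has {1,2,3,5,7,8,9}; col 4 has {1,2,3,4,5,8}; box has {1,2,3,5,8,9} → only 6 remains.
r3c5 = 4: row 3 has {1,2,3,5,6,7,8,9}; col 5 has {3,5,8,9}; box has {1,2,3,5,6,8,9} → only 4 remains.

231649587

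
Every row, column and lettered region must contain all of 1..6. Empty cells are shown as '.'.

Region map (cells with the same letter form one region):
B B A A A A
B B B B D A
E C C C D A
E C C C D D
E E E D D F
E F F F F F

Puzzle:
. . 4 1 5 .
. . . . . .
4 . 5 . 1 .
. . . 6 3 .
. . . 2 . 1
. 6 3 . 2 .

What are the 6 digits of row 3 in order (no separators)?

425316

R3C4 = 3: row 3 has {1,4,5}; col 4 has {1,2,6}; region has {5,6} → only 3 remains.
R5C3 = 6 (sole candidate).
R5C5 = 4 (sole candidate).
R2C5 = 6 (sole candidate).
R3C2 = 2: row 3 has {1,3,4,5}; col 2 has {6}; region has {3,5,6} → only 2 remains.
R3C6 = 6: row 3 has {1,2,3,4,5}; col 6 has {1}; region has {1,4,5} → only 6 remains.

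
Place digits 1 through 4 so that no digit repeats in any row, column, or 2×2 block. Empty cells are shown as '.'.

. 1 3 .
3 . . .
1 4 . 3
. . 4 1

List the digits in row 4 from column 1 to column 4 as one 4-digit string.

row 2, column 2 = 2 (sole candidate).
row 2, column 3 = 1 (sole candidate).
row 2, column 4 = 4 (sole candidate).
row 3, column 3 = 2 (sole candidate).
row 4, column 1 = 2: row 4 has {1,4}; col 1 has {1,3}; box has {1,4} → only 2 remains.
row 4, column 2 = 3: row 4 has {1,2,4}; col 2 has {1,2,4}; box has {1,2,4} → only 3 remains.

2341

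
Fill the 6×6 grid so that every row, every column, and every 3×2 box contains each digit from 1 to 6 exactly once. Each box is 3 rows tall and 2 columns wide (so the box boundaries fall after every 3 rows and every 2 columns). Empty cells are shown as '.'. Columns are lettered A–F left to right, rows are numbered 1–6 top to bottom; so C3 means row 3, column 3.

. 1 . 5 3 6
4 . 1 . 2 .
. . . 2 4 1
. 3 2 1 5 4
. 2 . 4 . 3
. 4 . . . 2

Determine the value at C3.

6

A1 = 2 (sole candidate).
C1 = 4 (sole candidate).
F2 = 5 (sole candidate).
A4 = 6 (sole candidate).
B2 = 6 (sole candidate).
D2 = 3 (sole candidate).
B3 = 5 (sole candidate).
C3 = 6: row 3 has {1,2,4,5}; col 3 has {1,2,4}; box has {1,2,3,4,5} → only 6 remains.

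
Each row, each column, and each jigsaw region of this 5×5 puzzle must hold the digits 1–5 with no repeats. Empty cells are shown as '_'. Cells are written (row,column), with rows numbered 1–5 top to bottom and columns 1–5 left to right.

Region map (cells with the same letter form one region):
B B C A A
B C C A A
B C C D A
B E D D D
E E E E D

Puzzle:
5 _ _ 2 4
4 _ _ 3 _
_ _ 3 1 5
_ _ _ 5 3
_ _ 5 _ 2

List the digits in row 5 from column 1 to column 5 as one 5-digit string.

(1,3) = 1 (sole candidate).
(2,3) = 2 (sole candidate).
(2,5) = 1 (sole candidate).
(3,1) = 2 (sole candidate).
(3,2) = 4 (sole candidate).
(4,1) = 1 (sole candidate).
(4,2) = 2 (sole candidate).
(4,3) = 4 (sole candidate).
(5,1) = 3: row 5 has {2,5}; col 1 has {1,2,4,5}; region has {2,5} → only 3 remains.
(5,2) = 1: row 5 has {2,3,5}; col 2 has {2,4}; region has {2,3,5} → only 1 remains.
(5,4) = 4: row 5 has {1,2,3,5}; col 4 has {1,2,3,5}; region has {1,2,3,5} → only 4 remains.

31542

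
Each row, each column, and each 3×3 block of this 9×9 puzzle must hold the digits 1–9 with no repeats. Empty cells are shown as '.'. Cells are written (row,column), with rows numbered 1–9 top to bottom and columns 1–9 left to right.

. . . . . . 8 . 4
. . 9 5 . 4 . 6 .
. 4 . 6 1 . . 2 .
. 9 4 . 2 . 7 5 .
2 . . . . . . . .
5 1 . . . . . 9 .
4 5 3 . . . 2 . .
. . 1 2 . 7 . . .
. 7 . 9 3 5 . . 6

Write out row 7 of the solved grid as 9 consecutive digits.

453861279

(9,1) = 8: row 9 has {3,5,6,7,9}; col 1 has {2,4,5}; box has {1,3,4,5,7} → only 8 remains.
(9,3) = 2: row 9 has {3,5,6,7,8,9}; col 3 has {1,3,4,9}; box has {1,3,4,5,7,8} → only 2 remains.
(8,2) = 6: row 8 has {1,2,7}; col 2 has {1,4,5,7,9}; box has {1,2,3,4,5,7,8} → only 6 remains.
(8,1) = 9: row 8 has {1,2,6,7}; col 1 has {2,4,5,8}; box has {1,2,3,4,5,6,7,8} → only 9 remains.
(1,3) = 5: in row 1, 5 can only go here (every other open cell in that row sees a 5).
(1,1) = 6: in row 1, 6 can only go here (every other open cell in that row sees a 6).
(4,1) = 3: row 4 has {2,4,5,7,9}; col 1 has {2,4,5,6,8,9}; box has {1,2,4,5,9} → only 3 remains.
(5,2) = 8: row 5 has {2}; col 2 has {1,4,5,6,7,9}; box has {1,2,3,4,5,9} → only 8 remains.
(3,1) = 7: row 3 has {1,2,4,6}; col 1 has {2,3,4,5,6,8,9}; box has {4,5,6,9} → only 7 remains.
(3,3) = 8: row 3 has {1,2,4,6,7}; col 3 has {1,2,3,4,5,9}; box has {4,5,6,7,9} → only 8 remains.
(2,1) = 1: row 2 has {4,5,6,9}; col 1 has {2,3,4,5,6,7,8,9}; box has {4,5,6,7,8,9} → only 1 remains.
(2,7) = 3: row 2 has {1,4,5,6,9}; col 7 has {2,7,8}; box has {2,4,6,8} → only 3 remains.
(2,9) = 7: row 2 has {1,3,4,5,6,9}; col 9 has {4,6}; box has {2,3,4,6,8} → only 7 remains.
(1,8) = 1: row 1 has {4,5,6,8}; col 8 has {2,5,6,9}; box has {2,3,4,6,7,8} → only 1 remains.
(2,2) = 2: row 2 has {1,3,4,5,6,7,9}; col 2 has {1,4,5,6,7,8,9}; box has {1,4,5,6,7,8,9} → only 2 remains.
(2,5) = 8: row 2 has {1,2,3,4,5,6,7,9}; col 5 has {1,2,3}; box has {1,4,5,6} → only 8 remains.
(7,5) = 6: row 7 has {2,3,4,5}; col 5 has {1,2,3,8}; box has {2,3,5,7,9} → only 6 remains.
(8,5) = 4: row 8 has {1,2,6,7,9}; col 5 has {1,2,3,6,8}; box has {2,3,5,6,7,9} → only 4 remains.
(8,7) = 5: row 8 has {1,2,4,6,7,9}; col 7 has {2,3,7,8}; box has {2,6} → only 5 remains.
(9,8) = 4: row 9 has {2,3,5,6,7,8,9}; col 8 has {1,2,5,6,9}; box has {2,5,6} → only 4 remains.
(1,2) = 3: row 1 has {1,4,5,6,8}; col 2 has {1,2,4,5,6,7,8,9}; box has {1,2,4,5,6,7,8,9} → only 3 remains.
(1,4) = 7: row 1 has {1,3,4,5,6,8}; col 4 has {2,5,6,9}; box has {1,4,5,6,8} → only 7 remains.
(1,5) = 9: row 1 has {1,3,4,5,6,7,8}; col 5 has {1,2,3,4,6,8}; box has {1,4,5,6,7,8} → only 9 remains.
(1,6) = 2: row 1 has {1,3,4,5,6,7,8,9}; col 6 has {4,5,7}; box has {1,4,5,6,7,8,9} → only 2 remains.
(3,6) = 3: row 3 has {1,2,4,6,7,8}; col 6 has {2,4,5,7}; box has {1,2,4,5,6,7,8,9} → only 3 remains.
(3,7) = 9: row 3 has {1,2,3,4,6,7,8}; col 7 has {2,3,5,7,8}; box has {1,2,3,4,6,7,8} → only 9 remains.
(3,9) = 5: row 3 has {1,2,3,4,6,7,8,9}; col 9 has {4,6,7}; box has {1,2,3,4,6,7,8,9} → only 5 remains.
(5,8) = 3: row 5 has {2,8}; col 8 has {1,2,4,5,6,9}; box has {5,7,9} → only 3 remains.
(5,9) = 1: row 5 has {2,3,8}; col 9 has {4,5,6,7}; box has {3,5,7,9} → only 1 remains.
(6,5) = 7: row 6 has {1,5,9}; col 5 has {1,2,3,4,6,8,9}; box has {2} → only 7 remains.
(8,8) = 8: row 8 has {1,2,4,5,6,7,9}; col 8 has {1,2,3,4,5,6,9}; box has {2,4,5,6} → only 8 remains.
(8,9) = 3: row 8 has {1,2,4,5,6,7,8,9}; col 9 has {1,4,5,6,7}; box has {2,4,5,6,8} → only 3 remains.
(9,7) = 1: row 9 has {2,3,4,5,6,7,8,9}; col 7 has {2,3,5,7,8,9}; box has {2,3,4,5,6,8} → only 1 remains.
(4,9) = 8: row 4 has {2,3,4,5,7,9}; col 9 has {1,3,4,5,6,7}; box has {1,3,5,7,9} → only 8 remains.
(5,4) = 4: row 5 has {1,2,3,8}; col 4 has {2,5,6,7,9}; box has {2,7} → only 4 remains.
(5,5) = 5: row 5 has {1,2,3,4,8}; col 5 has {1,2,3,4,6,7,8,9}; box has {2,4,7} → only 5 remains.
(5,7) = 6: row 5 has {1,2,3,4,5,8}; col 7 has {1,2,3,5,7,8,9}; box has {1,3,5,7,8,9} → only 6 remains.
(6,3) = 6: row 6 has {1,5,7,9}; col 3 has {1,2,3,4,5,8,9}; box has {1,2,3,4,5,8,9} → only 6 remains.
(6,6) = 8: row 6 has {1,5,6,7,9}; col 6 has {2,3,4,5,7}; box has {2,4,5,7} → only 8 remains.
(6,7) = 4: row 6 has {1,5,6,7,8,9}; col 7 has {1,2,3,5,6,7,8,9}; box has {1,3,5,6,7,8,9} → only 4 remains.
(6,9) = 2: row 6 has {1,4,5,6,7,8,9}; col 9 has {1,3,4,5,6,7,8}; box has {1,3,4,5,6,7,8,9} → only 2 remains.
(7,6) = 1: row 7 has {2,3,4,5,6}; col 6 has {2,3,4,5,7,8}; box has {2,3,4,5,6,7,9} → only 1 remains.
(7,8) = 7: row 7 has {1,2,3,4,5,6}; col 8 has {1,2,3,4,5,6,8,9}; box has {1,2,3,4,5,6,8} → only 7 remains.
(7,9) = 9: row 7 has {1,2,3,4,5,6,7}; col 9 has {1,2,3,4,5,6,7,8}; box has {1,2,3,4,5,6,7,8} → only 9 remains.
(4,4) = 1: row 4 has {2,3,4,5,7,8,9}; col 4 has {2,4,5,6,7,9}; box has {2,4,5,7,8} → only 1 remains.
(4,6) = 6: row 4 has {1,2,3,4,5,7,8,9}; col 6 has {1,2,3,4,5,7,8}; box has {1,2,4,5,7,8} → only 6 remains.
(5,3) = 7: row 5 has {1,2,3,4,5,6,8}; col 3 has {1,2,3,4,5,6,8,9}; box has {1,2,3,4,5,6,8,9} → only 7 remains.
(5,6) = 9: row 5 has {1,2,3,4,5,6,7,8}; col 6 has {1,2,3,4,5,6,7,8}; box has {1,2,4,5,6,7,8} → only 9 remains.
(6,4) = 3: row 6 has {1,2,4,5,6,7,8,9}; col 4 has {1,2,4,5,6,7,9}; box has {1,2,4,5,6,7,8,9} → only 3 remains.
(7,4) = 8: row 7 has {1,2,3,4,5,6,7,9}; col 4 has {1,2,3,4,5,6,7,9}; box has {1,2,3,4,5,6,7,9} → only 8 remains.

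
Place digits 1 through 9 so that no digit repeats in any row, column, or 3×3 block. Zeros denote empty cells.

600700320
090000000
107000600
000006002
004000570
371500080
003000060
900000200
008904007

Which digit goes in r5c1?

2

r1c3 = 5: row 1 has {2,3,6,7}; col 3 has {1,3,4,7,8}; box has {1,6,7,9} → only 5 remains.
r2c3 = 2: row 2 has {9}; col 3 has {1,3,4,5,7,8}; box has {1,5,6,7,9} → only 2 remains.
r4c3 = 9: row 4 has {2,6}; col 3 has {1,2,3,4,5,7,8}; box has {1,3,4,7} → only 9 remains.
r8c3 = 6: row 8 has {2,9}; col 3 has {1,2,3,4,5,7,8,9}; box has {3,8,9} → only 6 remains.
r9c7 = 1: row 9 has {4,7,8,9}; col 7 has {2,3,5,6}; box has {2,6,7} → only 1 remains.
r4c7 = 4: row 4 has {2,6,9}; col 7 has {1,2,3,5,6}; box has {2,5,7,8} → only 4 remains.
r6c7 = 9: row 6 has {1,3,5,7,8}; col 7 has {1,2,3,4,5,6}; box has {2,4,5,7,8} → only 9 remains.
r6c9 = 6: row 6 has {1,3,5,7,8,9}; col 9 has {2,7}; box has {2,4,5,7,8,9} → only 6 remains.
r7c7 = 8: row 7 has {3,6}; col 7 has {1,2,3,4,5,6,9}; box has {1,2,6,7} → only 8 remains.
r2c7 = 7: row 2 has {2,9}; col 7 has {1,2,3,4,5,6,8,9}; box has {2,3,6} → only 7 remains.
r6c6 = 2: row 6 has {1,3,5,6,7,8,9}; col 6 has {4,6}; box has {5,6} → only 2 remains.
r6c5 = 4: row 6 has {1,2,3,5,6,7,8,9}; col 5 has {}; box has {2,5,6} → only 4 remains.
r4c5 = 7: in row 4, 7 can only go here (every other open cell in that row sees a 7).
r5c2 = 6: in row 5, 6 can only go here (every other open cell in that row sees a 6).
r5c1 = 2: in row 5, 2 can only go here (every other open cell in that row sees a 2).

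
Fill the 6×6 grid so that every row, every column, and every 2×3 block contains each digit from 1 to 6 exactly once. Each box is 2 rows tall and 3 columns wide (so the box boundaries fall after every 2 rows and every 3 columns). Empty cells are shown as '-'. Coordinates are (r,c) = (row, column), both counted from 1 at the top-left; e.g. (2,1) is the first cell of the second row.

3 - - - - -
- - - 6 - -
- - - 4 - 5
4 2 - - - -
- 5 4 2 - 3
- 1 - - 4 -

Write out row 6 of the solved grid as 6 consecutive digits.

(2,2) = 4 (sole candidate).
(5,1) = 6 (sole candidate).
(5,5) = 1 (sole candidate).
(6,1) = 2: row 6 has {1,4}; col 1 has {3,4,6}; box has {1,4,5,6} → only 2 remains.
(6,3) = 3: row 6 has {1,2,4}; col 3 has {4}; box has {1,2,4,5,6} → only 3 remains.
(6,4) = 5: row 6 has {1,2,3,4}; col 4 has {2,4,6}; box has {1,2,3,4} → only 5 remains.
(6,6) = 6: row 6 has {1,2,3,4,5}; col 6 has {3,5}; box has {1,2,3,4,5} → only 6 remains.

213546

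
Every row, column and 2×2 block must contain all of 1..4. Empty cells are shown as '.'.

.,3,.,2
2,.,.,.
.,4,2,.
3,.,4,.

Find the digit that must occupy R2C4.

R1C3 = 1: row 1 has {2,3}; col 3 has {2,4}; box has {2} → only 1 remains.
R2C2 = 1: row 2 has {2}; col 2 has {3,4}; box has {2,3} → only 1 remains.
R2C3 = 3: row 2 has {1,2}; col 3 has {1,2,4}; box has {1,2} → only 3 remains.
R2C4 = 4: row 2 has {1,2,3}; col 4 has {2}; box has {1,2,3} → only 4 remains.

4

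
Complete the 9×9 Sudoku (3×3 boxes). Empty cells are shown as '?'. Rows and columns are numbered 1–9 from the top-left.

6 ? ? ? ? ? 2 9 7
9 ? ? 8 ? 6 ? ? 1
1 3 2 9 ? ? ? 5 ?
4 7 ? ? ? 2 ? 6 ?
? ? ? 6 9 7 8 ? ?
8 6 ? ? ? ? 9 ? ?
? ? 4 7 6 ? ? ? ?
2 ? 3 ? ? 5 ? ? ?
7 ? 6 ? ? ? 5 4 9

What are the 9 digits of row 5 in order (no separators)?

325697814

R2C8 = 3 (sole candidate).
R3C6 = 4 (sole candidate).
R3C7 = 6 (sole candidate).
R3C9 = 8 (sole candidate).
R7C1 = 5 (sole candidate).
R8C9 = 6 (sole candidate).
R2C7 = 4 (sole candidate).
R3C5 = 7 (sole candidate).
R5C1 = 3: row 5 has {6,7,8,9}; col 1 has {1,2,4,5,6,7,8,9}; box has {4,6,7,8} → only 3 remains.
R2C2 = 5 (sole candidate).
R2C3 = 7 (sole candidate).
R2C5 = 2 (sole candidate).
R1C3 = 8 (sole candidate).
R1C2 = 4 (sole candidate).
R4C5 = 8 (hidden single in row 4).
R4C3 = 9 (hidden single in row 4).
R5C9 = 4: in row 5, 4 can only go here (every other open cell in that row sees a 4).
R5C3 = 5: in row 5, 5 can only go here (every other open cell in that row sees a 5).
R6C3 = 1 (sole candidate).
R6C6 = 3 (sole candidate).
R1C6 = 1 (sole candidate).
R5C2 = 2: row 5 has {3,4,5,6,7,8,9}; col 2 has {3,4,5,6,7}; box has {1,3,4,5,6,7,8,9} → only 2 remains.
R5C8 = 1: row 5 has {2,3,4,5,6,7,8,9}; col 8 has {3,4,5,6,9}; box has {4,6,8,9} → only 1 remains.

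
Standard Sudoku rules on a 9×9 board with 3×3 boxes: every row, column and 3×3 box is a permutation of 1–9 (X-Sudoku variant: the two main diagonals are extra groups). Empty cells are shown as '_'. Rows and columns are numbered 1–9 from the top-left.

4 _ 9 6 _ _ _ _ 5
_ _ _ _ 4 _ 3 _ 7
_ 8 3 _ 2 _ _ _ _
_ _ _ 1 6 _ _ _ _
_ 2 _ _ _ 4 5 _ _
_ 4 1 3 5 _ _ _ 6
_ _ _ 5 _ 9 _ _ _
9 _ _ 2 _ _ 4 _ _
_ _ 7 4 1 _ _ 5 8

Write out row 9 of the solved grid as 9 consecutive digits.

237416958

r7c3 = 4 (hidden single in row 7).
r8c3 = 5 (hidden single in row 8).
r4c3 = 8 (sole candidate).
r5c3 = 6 (sole candidate).
r6c1 = 7 (sole candidate).
r6c6 = 2 (sole candidate).
r2c3 = 2 (sole candidate).
r4c6 = 7 (sole candidate).
r5c1 = 3 (sole candidate).
r5c5 = 9 (sole candidate).
r5c9 = 1 (sole candidate).
r8c9 = 3 (sole candidate).
r4c1 = 5 (sole candidate).
r4c2 = 9 (sole candidate).
r4c7 = 2 (sole candidate).
r4c9 = 4 (sole candidate).
r5c4 = 8 (sole candidate).
r5c8 = 7 (sole candidate).
r7c9 = 2 (sole candidate).
r8c8 = 6 (sole candidate).
r9c7 = 9: row 9 has {1,4,5,7,8}; col 7 has {2,3,4,5}; box has {2,3,4,5,6,8} → only 9 remains.
r2c2 = 5 (sole candidate).
r2c4 = 9 (sole candidate).
r3c4 = 7 (sole candidate).
r3c9 = 9 (sole candidate).
r4c8 = 3 (sole candidate).
r6c7 = 8 (sole candidate).
r6c8 = 9 (sole candidate).
r7c7 = 7 (sole candidate).
r7c8 = 1 (sole candidate).
r8c2 = 1 (sole candidate).
r8c6 = 8 (sole candidate).
r1c2 = 7 (sole candidate).
r1c7 = 1 (sole candidate).
r2c6 = 1 (sole candidate).
r2c8 = 8 (sole candidate).
r3c6 = 5 (sole candidate).
r3c7 = 6 (sole candidate).
r3c8 = 4 (sole candidate).
r7c5 = 3 (sole candidate).
r8c5 = 7 (sole candidate).
r9c1 = 2: row 9 has {1,4,5,7,8,9}; col 1 has {3,4,5,7,9}; box has {1,4,5,7,9}; anti-diagonal has {1,3,4,5,6,7,8,9} → only 2 remains.
r9c6 = 6: row 9 has {1,2,4,5,7,8,9}; col 6 has {1,2,4,5,7,8,9}; box has {1,2,3,4,5,7,8,9} → only 6 remains.
r1c5 = 8 (sole candidate).
r1c6 = 3 (sole candidate).
r1c8 = 2 (sole candidate).
r2c1 = 6 (sole candidate).
r3c1 = 1 (sole candidate).
r7c1 = 8 (sole candidate).
r7c2 = 6 (sole candidate).
r9c2 = 3: row 9 has {1,2,4,5,6,7,8,9}; col 2 has {1,2,4,5,6,7,8,9}; box has {1,2,4,5,6,7,8,9} → only 3 remains.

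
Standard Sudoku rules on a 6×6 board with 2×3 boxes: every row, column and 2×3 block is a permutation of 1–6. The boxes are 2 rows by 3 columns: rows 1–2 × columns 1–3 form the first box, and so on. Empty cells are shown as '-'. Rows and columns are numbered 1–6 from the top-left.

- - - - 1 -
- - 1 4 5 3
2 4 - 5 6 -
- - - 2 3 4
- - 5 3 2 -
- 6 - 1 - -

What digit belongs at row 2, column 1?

6

row 1, column 4 = 6: row 1 has {1}; col 4 has {1,2,3,4,5}; box has {1,3,4,5} → only 6 remains.
row 1, column 6 = 2: row 1 has {1,6}; col 6 has {3,4}; box has {1,3,4,5,6} → only 2 remains.
row 2, column 1 = 6: row 2 has {1,3,4,5}; col 1 has {2}; box has {1} → only 6 remains.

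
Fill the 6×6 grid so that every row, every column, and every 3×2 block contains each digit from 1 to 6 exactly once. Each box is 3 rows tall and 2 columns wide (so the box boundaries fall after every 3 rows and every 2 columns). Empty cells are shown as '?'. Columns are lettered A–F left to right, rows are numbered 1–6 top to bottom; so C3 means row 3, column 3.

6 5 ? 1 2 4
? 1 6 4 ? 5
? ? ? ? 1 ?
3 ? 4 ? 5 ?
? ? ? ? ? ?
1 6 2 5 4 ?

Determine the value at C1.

C1 = 3: row 1 has {1,2,4,5,6}; col 3 has {2,4,6}; box has {1,4,6} → only 3 remains.

3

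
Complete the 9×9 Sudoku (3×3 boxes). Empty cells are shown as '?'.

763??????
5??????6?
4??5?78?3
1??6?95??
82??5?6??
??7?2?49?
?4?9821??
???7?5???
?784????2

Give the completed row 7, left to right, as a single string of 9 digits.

r4c2 = 3 (sole candidate).
r4c3 = 4 (sole candidate).
r4c5 = 7 (sole candidate).
r4c9 = 8 (sole candidate).
r5c3 = 9 (sole candidate).
r6c1 = 6 (sole candidate).
r6c2 = 5 (sole candidate).
r6c9 = 1 (sole candidate).
r7c1 = 3: row 7 has {1,2,4,8,9}; col 1 has {1,4,5,6,7,8}; box has {4,7,8} → only 3 remains.
r9c1 = 9 (sole candidate).
r9c7 = 3 (sole candidate).
r9c8 = 5 (sole candidate).
r4c8 = 2 (sole candidate).
r5c9 = 7 (sole candidate).
r7c8 = 7: row 7 has {1,2,3,4,8,9}; col 8 has {2,5,6,9}; box has {1,2,3,5} → only 7 remains.
r7c9 = 6: row 7 has {1,2,3,4,7,8,9}; col 9 has {1,2,3,7,8}; box has {1,2,3,5,7} → only 6 remains.
r8c1 = 2 (sole candidate).
r8c2 = 1 (sole candidate).
r8c3 = 6 (sole candidate).
r8c5 = 3 (sole candidate).
r8c7 = 9 (sole candidate).
r8c9 = 4 (sole candidate).
r1c7 = 2 (sole candidate).
r2c7 = 7 (sole candidate).
r2c9 = 9 (sole candidate).
r3c2 = 9 (sole candidate).
r3c8 = 1 (sole candidate).
r5c8 = 3 (sole candidate).
r7c3 = 5: row 7 has {1,2,3,4,6,7,8,9}; col 3 has {3,4,6,7,8,9}; box has {1,2,3,4,6,7,8,9} → only 5 remains.

345982176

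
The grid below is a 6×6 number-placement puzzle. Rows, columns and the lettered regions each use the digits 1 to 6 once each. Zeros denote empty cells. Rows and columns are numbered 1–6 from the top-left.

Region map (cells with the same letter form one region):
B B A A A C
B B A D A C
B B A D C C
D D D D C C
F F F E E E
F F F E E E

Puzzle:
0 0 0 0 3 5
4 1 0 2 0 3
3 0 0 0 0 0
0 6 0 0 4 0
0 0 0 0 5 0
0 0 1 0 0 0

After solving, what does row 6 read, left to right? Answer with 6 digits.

R1C2 = 2: row 1 has {3,5}; col 2 has {1,6}; region has {1,3,4} → only 2 remains.
R2C5 = 6: row 2 has {1,2,3,4}; col 5 has {3,4,5}; region has {3} → only 6 remains.
R3C2 = 5: row 3 has {3}; col 2 has {1,2,6}; region has {1,2,3,4} → only 5 remains.
R6C5 = 2: row 6 has {1}; col 5 has {3,4,5,6}; region has {5} → only 2 remains.
R1C1 = 6: row 1 has {2,3,5}; col 1 has {3,4}; region has {1,2,3,4,5} → only 6 remains.
R1C3 = 4: row 1 has {2,3,5,6}; col 3 has {1}; region has {3,6} → only 4 remains.
R1C4 = 1: row 1 has {2,3,4,5,6}; col 4 has {2}; region has {3,4,6} → only 1 remains.
R2C3 = 5: row 2 has {1,2,3,4,6}; col 3 has {1,4}; region has {1,3,4,6} → only 5 remains.
R3C3 = 2: row 3 has {3,5}; col 3 has {1,4,5}; region has {1,3,4,5,6} → only 2 remains.
R3C4 = 4: row 3 has {2,3,5}; col 4 has {1,2}; region has {2,6} → only 4 remains.
R3C5 = 1: row 3 has {2,3,4,5}; col 5 has {2,3,4,5,6}; region has {3,4,5} → only 1 remains.
R3C6 = 6: row 3 has {1,2,3,4,5}; col 6 has {3,5}; region has {1,3,4,5} → only 6 remains.
R4C3 = 3: row 4 has {4,6}; col 3 has {1,2,4,5}; region has {2,4,6} → only 3 remains.
R4C4 = 5: row 4 has {3,4,6}; col 4 has {1,2,4}; region has {2,3,4,6} → only 5 remains.
R4C6 = 2: row 4 has {3,4,5,6}; col 6 has {3,5,6}; region has {1,3,4,5,6} → only 2 remains.
R5C1 = 2: row 5 has {5}; col 1 has {3,4,6}; region has {1} → only 2 remains.
R5C3 = 6: row 5 has {2,5}; col 3 has {1,2,3,4,5}; region has {1,2} → only 6 remains.
R5C4 = 3: row 5 has {2,5,6}; col 4 has {1,2,4,5}; region has {2,5} → only 3 remains.
R6C1 = 5: row 6 has {1,2}; col 1 has {2,3,4,6}; region has {1,2,6} → only 5 remains.
R6C4 = 6: row 6 has {1,2,5}; col 4 has {1,2,3,4,5}; region has {2,3,5} → only 6 remains.
R6C6 = 4: row 6 has {1,2,5,6}; col 6 has {2,3,5,6}; region has {2,3,5,6} → only 4 remains.
R4C1 = 1: row 4 has {2,3,4,5,6}; col 1 has {2,3,4,5,6}; region has {2,3,4,5,6} → only 1 remains.
R5C2 = 4: row 5 has {2,3,5,6}; col 2 has {1,2,5,6}; region has {1,2,5,6} → only 4 remains.
R5C6 = 1: row 5 has {2,3,4,5,6}; col 6 has {2,3,4,5,6}; region has {2,3,4,5,6} → only 1 remains.
R6C2 = 3: row 6 has {1,2,4,5,6}; col 2 has {1,2,4,5,6}; region has {1,2,4,5,6} → only 3 remains.

531624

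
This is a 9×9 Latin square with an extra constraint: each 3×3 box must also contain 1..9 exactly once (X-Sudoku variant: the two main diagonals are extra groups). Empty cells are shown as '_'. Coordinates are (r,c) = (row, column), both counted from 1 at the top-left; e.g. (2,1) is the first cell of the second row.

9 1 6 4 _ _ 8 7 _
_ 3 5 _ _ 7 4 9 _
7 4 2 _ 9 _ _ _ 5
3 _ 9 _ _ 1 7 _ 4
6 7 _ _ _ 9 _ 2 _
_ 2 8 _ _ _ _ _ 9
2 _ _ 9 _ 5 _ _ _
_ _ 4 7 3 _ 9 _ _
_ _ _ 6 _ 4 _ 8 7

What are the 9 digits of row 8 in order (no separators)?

(2,1) = 8 (sole candidate).
(4,2) = 5 (sole candidate).
(4,4) = 8 (sole candidate).
(4,8) = 6 (sole candidate).
(5,3) = 1 (sole candidate).
(6,1) = 4 (sole candidate).
(6,6) = 6 (sole candidate).
(7,7) = 1 (sole candidate).
(8,8) = 5: row 8 has {3,4,7,9}; col 8 has {2,6,7,8,9}; box has {1,7,8,9}; main diagonal has {1,2,3,6,7,8,9} → only 5 remains.
(9,1) = 5 (sole candidate).
(9,2) = 9 (sole candidate).
(9,3) = 3 (sole candidate).
(9,7) = 2 (sole candidate).
(4,5) = 2 (sole candidate).
(5,5) = 4 (sole candidate).
(6,4) = 3 (sole candidate).
(6,7) = 5 (sole candidate).
(6,8) = 1 (sole candidate).
(7,3) = 7 (sole candidate).
(7,5) = 8 (sole candidate).
(8,1) = 1: row 8 has {3,4,5,7,9}; col 1 has {2,3,4,5,6,7,8,9}; box has {2,3,4,5,7,9} → only 1 remains.
(8,6) = 2: row 8 has {1,3,4,5,7,9}; col 6 has {1,4,5,6,7,9}; box has {3,4,5,6,7,8,9} → only 2 remains.
(8,9) = 6: row 8 has {1,2,3,4,5,7,9}; col 9 has {4,5,7,9}; box has {1,2,5,7,8,9} → only 6 remains.
(9,5) = 1 (sole candidate).
(1,5) = 5 (sole candidate).
(1,6) = 3 (sole candidate).
(1,9) = 2 (sole candidate).
(2,5) = 6 (sole candidate).
(2,9) = 1 (sole candidate).
(3,4) = 1 (sole candidate).
(3,6) = 8 (sole candidate).
(3,7) = 6 (sole candidate).
(3,8) = 3 (sole candidate).
(5,4) = 5 (sole candidate).
(5,7) = 3 (sole candidate).
(5,9) = 8 (sole candidate).
(6,5) = 7 (sole candidate).
(7,2) = 6 (sole candidate).
(7,8) = 4 (sole candidate).
(7,9) = 3 (sole candidate).
(8,2) = 8: row 8 has {1,2,3,4,5,6,7,9}; col 2 has {1,2,3,4,5,6,7,9}; box has {1,2,3,4,5,6,7,9}; anti-diagonal has {1,2,3,4,5,6,7,9} → only 8 remains.

184732956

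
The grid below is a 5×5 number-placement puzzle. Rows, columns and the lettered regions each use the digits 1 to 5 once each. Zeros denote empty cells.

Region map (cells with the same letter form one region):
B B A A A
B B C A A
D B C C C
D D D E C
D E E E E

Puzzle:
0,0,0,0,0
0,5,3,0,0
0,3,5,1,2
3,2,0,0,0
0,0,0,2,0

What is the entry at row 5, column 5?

row 2, column 4 = 4: row 2 has {3,5}; col 4 has {1,2}; region has {} → only 4 remains.
row 2, column 5 = 1: row 2 has {3,4,5}; col 5 has {2}; region has {4} → only 1 remains.
row 3, column 1 = 4: row 3 has {1,2,3,5}; col 1 has {3}; region has {2,3} → only 4 remains.
row 4, column 3 = 1: row 4 has {2,3}; col 3 has {3,5}; region has {2,3,4} → only 1 remains.
row 4, column 4 = 5: row 4 has {1,2,3}; col 4 has {1,2,4}; region has {2} → only 5 remains.
row 4, column 5 = 4: row 4 has {1,2,3,5}; col 5 has {1,2}; region has {1,2,3,5} → only 4 remains.
row 5, column 1 = 5: row 5 has {2}; col 1 has {3,4}; region has {1,2,3,4} → only 5 remains.
row 5, column 3 = 4: row 5 has {2,5}; col 3 has {1,3,5}; region has {2,5} → only 4 remains.
row 5, column 5 = 3: row 5 has {2,4,5}; col 5 has {1,2,4}; region has {2,4,5} → only 3 remains.

3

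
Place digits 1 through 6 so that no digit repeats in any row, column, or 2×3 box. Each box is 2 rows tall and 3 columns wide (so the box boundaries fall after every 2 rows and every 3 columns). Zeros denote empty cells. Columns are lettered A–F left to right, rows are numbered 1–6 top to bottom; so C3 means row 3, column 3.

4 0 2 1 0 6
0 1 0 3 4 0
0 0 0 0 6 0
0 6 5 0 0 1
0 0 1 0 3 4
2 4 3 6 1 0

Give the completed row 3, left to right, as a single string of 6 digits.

E1 = 5: row 1 has {1,2,4,6}; col 5 has {1,3,4,6}; box has {1,3,4,6} → only 5 remains.
C2 = 6: row 2 has {1,3,4}; col 3 has {1,2,3,5}; box has {1,2,4} → only 6 remains.
F2 = 2: row 2 has {1,3,4,6}; col 6 has {1,4,6}; box has {1,3,4,5,6} → only 2 remains.
C3 = 4: row 3 has {6}; col 3 has {1,2,3,5,6}; box has {5,6} → only 4 remains.
A4 = 3: row 4 has {1,5,6}; col 1 has {2,4}; box has {4,5,6} → only 3 remains.
E4 = 2: row 4 has {1,3,5,6}; col 5 has {1,3,4,5,6}; box has {1,6} → only 2 remains.
B5 = 5: row 5 has {1,3,4}; col 2 has {1,4,6}; box has {1,2,3,4} → only 5 remains.
D5 = 2: row 5 has {1,3,4,5}; col 4 has {1,3,6}; box has {1,3,4,6} → only 2 remains.
F6 = 5: row 6 has {1,2,3,4,6}; col 6 has {1,2,4,6}; box has {1,2,3,4,6} → only 5 remains.
B1 = 3: row 1 has {1,2,4,5,6}; col 2 has {1,4,5,6}; box has {1,2,4,6} → only 3 remains.
A2 = 5: row 2 has {1,2,3,4,6}; col 1 has {2,3,4}; box has {1,2,3,4,6} → only 5 remains.
A3 = 1: row 3 has {4,6}; col 1 has {2,3,4,5}; box has {3,4,5,6} → only 1 remains.
B3 = 2: row 3 has {1,4,6}; col 2 has {1,3,4,5,6}; box has {1,3,4,5,6} → only 2 remains.
D3 = 5: row 3 has {1,2,4,6}; col 4 has {1,2,3,6}; box has {1,2,6} → only 5 remains.
F3 = 3: row 3 has {1,2,4,5,6}; col 6 has {1,2,4,5,6}; box has {1,2,5,6} → only 3 remains.

124563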